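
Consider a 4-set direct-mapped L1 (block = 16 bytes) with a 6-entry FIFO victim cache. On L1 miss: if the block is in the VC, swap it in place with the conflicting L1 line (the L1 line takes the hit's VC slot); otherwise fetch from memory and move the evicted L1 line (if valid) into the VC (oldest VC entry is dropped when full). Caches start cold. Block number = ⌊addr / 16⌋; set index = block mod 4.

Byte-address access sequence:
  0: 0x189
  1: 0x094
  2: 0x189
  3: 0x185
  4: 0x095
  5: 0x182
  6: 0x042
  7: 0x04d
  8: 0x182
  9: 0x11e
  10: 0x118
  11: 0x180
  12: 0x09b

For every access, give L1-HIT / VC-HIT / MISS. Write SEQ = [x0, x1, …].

SEQ = [MISS, MISS, L1-HIT, L1-HIT, L1-HIT, L1-HIT, MISS, L1-HIT, VC-HIT, MISS, L1-HIT, L1-HIT, VC-HIT]

#0 0x189→b24/s0 MISS; vc=[]
#1 0x94→b9/s1 MISS; vc=[]
#2 0x189→b24/s0 L1-HIT; vc=[]
#3 0x185→b24/s0 L1-HIT; vc=[]
#4 0x95→b9/s1 L1-HIT; vc=[]
#5 0x182→b24/s0 L1-HIT; vc=[]
#6 0x42→b4/s0 MISS; vc=[24]
#7 0x4d→b4/s0 L1-HIT; vc=[24]
#8 0x182→b24/s0 VC-HIT; vc=[4]
#9 0x11e→b17/s1 MISS; vc=[4,9]
#10 0x118→b17/s1 L1-HIT; vc=[4,9]
#11 0x180→b24/s0 L1-HIT; vc=[4,9]
#12 0x9b→b9/s1 VC-HIT; vc=[4,17]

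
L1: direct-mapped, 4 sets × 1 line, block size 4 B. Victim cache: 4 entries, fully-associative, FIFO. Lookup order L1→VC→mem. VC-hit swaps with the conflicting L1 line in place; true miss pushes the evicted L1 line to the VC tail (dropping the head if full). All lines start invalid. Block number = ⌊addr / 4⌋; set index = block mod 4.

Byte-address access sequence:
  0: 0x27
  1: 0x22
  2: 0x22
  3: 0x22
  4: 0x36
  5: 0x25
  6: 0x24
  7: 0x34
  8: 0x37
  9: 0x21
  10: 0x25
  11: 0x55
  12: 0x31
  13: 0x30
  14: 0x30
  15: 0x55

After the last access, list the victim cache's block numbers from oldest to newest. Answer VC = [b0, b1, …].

0: 0x27 (blk 9, set 1) → MISS  vc=[]
1: 0x22 (blk 8, set 0) → MISS  vc=[]
2: 0x22 (blk 8, set 0) → L1-HIT  vc=[]
3: 0x22 (blk 8, set 0) → L1-HIT  vc=[]
4: 0x36 (blk 13, set 1) → MISS  vc=[9]
5: 0x25 (blk 9, set 1) → VC-HIT  vc=[13]
6: 0x24 (blk 9, set 1) → L1-HIT  vc=[13]
7: 0x34 (blk 13, set 1) → VC-HIT  vc=[9]
8: 0x37 (blk 13, set 1) → L1-HIT  vc=[9]
9: 0x21 (blk 8, set 0) → L1-HIT  vc=[9]
10: 0x25 (blk 9, set 1) → VC-HIT  vc=[13]
11: 0x55 (blk 21, set 1) → MISS  vc=[13, 9]
12: 0x31 (blk 12, set 0) → MISS  vc=[13, 9, 8]
13: 0x30 (blk 12, set 0) → L1-HIT  vc=[13, 9, 8]
14: 0x30 (blk 12, set 0) → L1-HIT  vc=[13, 9, 8]
15: 0x55 (blk 21, set 1) → L1-HIT  vc=[13, 9, 8]

VC = [13, 9, 8]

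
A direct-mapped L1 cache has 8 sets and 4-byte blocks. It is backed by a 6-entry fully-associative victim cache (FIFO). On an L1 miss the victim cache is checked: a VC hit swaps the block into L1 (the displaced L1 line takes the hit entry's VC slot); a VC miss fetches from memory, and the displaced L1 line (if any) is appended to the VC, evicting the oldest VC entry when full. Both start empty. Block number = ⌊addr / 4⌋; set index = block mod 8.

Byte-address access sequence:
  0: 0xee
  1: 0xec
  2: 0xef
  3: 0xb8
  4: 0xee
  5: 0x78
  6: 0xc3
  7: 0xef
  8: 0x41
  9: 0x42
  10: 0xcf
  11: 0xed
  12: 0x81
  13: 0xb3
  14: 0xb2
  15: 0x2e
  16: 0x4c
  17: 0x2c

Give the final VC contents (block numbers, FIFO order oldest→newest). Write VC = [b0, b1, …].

  [0] addr=0xee blk=59 s=3: MISS | VC []
  [1] addr=0xec blk=59 s=3: L1-HIT | VC []
  [2] addr=0xef blk=59 s=3: L1-HIT | VC []
  [3] addr=0xb8 blk=46 s=6: MISS | VC []
  [4] addr=0xee blk=59 s=3: L1-HIT | VC []
  [5] addr=0x78 blk=30 s=6: MISS | VC [46]
  [6] addr=0xc3 blk=48 s=0: MISS | VC [46]
  [7] addr=0xef blk=59 s=3: L1-HIT | VC [46]
  [8] addr=0x41 blk=16 s=0: MISS | VC [46, 48]
  [9] addr=0x42 blk=16 s=0: L1-HIT | VC [46, 48]
  [10] addr=0xcf blk=51 s=3: MISS | VC [46, 48, 59]
  [11] addr=0xed blk=59 s=3: VC-HIT | VC [46, 48, 51]
  [12] addr=0x81 blk=32 s=0: MISS | VC [46, 48, 51, 16]
  [13] addr=0xb3 blk=44 s=4: MISS | VC [46, 48, 51, 16]
  [14] addr=0xb2 blk=44 s=4: L1-HIT | VC [46, 48, 51, 16]
  [15] addr=0x2e blk=11 s=3: MISS | VC [46, 48, 51, 16, 59]
  [16] addr=0x4c blk=19 s=3: MISS | VC [46, 48, 51, 16, 59, 11]
  [17] addr=0x2c blk=11 s=3: VC-HIT | VC [46, 48, 51, 16, 59, 19]

VC = [46, 48, 51, 16, 59, 19]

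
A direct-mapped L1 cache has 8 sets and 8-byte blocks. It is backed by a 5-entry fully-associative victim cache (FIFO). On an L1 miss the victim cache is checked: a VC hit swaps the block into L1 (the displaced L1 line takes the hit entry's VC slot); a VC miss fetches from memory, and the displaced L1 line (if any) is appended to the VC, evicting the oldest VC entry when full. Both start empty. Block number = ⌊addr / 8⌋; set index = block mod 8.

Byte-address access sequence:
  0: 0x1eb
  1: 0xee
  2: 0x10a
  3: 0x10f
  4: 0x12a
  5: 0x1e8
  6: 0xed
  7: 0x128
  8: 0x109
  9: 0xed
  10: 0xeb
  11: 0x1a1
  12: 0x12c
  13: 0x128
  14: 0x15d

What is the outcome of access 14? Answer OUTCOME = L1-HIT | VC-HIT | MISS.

0: 0x1eb (blk 61, set 5) → MISS  vc=[]
1: 0xee (blk 29, set 5) → MISS  vc=[61]
2: 0x10a (blk 33, set 1) → MISS  vc=[61]
3: 0x10f (blk 33, set 1) → L1-HIT  vc=[61]
4: 0x12a (blk 37, set 5) → MISS  vc=[61, 29]
5: 0x1e8 (blk 61, set 5) → VC-HIT  vc=[37, 29]
6: 0xed (blk 29, set 5) → VC-HIT  vc=[37, 61]
7: 0x128 (blk 37, set 5) → VC-HIT  vc=[29, 61]
8: 0x109 (blk 33, set 1) → L1-HIT  vc=[29, 61]
9: 0xed (blk 29, set 5) → VC-HIT  vc=[37, 61]
10: 0xeb (blk 29, set 5) → L1-HIT  vc=[37, 61]
11: 0x1a1 (blk 52, set 4) → MISS  vc=[37, 61]
12: 0x12c (blk 37, set 5) → VC-HIT  vc=[29, 61]
13: 0x128 (blk 37, set 5) → L1-HIT  vc=[29, 61]
14: 0x15d (blk 43, set 3) → MISS  vc=[29, 61]

OUTCOME = MISS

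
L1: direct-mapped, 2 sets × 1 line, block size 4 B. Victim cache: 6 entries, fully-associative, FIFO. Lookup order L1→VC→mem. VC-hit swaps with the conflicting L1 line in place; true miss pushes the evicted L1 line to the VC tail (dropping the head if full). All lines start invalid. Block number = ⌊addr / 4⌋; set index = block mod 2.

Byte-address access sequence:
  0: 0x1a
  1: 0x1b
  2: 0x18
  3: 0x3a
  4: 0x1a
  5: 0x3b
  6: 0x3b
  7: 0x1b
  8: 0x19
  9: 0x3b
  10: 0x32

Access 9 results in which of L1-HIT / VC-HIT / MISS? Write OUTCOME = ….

OUTCOME = VC-HIT

0: 0x1a (blk 6, set 0) → MISS  vc=[]
1: 0x1b (blk 6, set 0) → L1-HIT  vc=[]
2: 0x18 (blk 6, set 0) → L1-HIT  vc=[]
3: 0x3a (blk 14, set 0) → MISS  vc=[6]
4: 0x1a (blk 6, set 0) → VC-HIT  vc=[14]
5: 0x3b (blk 14, set 0) → VC-HIT  vc=[6]
6: 0x3b (blk 14, set 0) → L1-HIT  vc=[6]
7: 0x1b (blk 6, set 0) → VC-HIT  vc=[14]
8: 0x19 (blk 6, set 0) → L1-HIT  vc=[14]
9: 0x3b (blk 14, set 0) → VC-HIT  vc=[6]
10: 0x32 (blk 12, set 0) → MISS  vc=[6, 14]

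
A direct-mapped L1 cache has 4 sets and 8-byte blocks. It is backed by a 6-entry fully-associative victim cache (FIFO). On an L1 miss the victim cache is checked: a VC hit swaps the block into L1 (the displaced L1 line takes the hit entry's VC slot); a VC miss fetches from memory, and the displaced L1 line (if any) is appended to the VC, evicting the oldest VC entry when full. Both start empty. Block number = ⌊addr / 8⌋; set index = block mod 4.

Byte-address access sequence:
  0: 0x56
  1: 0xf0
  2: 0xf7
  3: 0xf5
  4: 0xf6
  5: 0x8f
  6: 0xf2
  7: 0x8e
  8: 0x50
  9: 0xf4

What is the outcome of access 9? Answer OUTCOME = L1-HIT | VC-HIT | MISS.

0: 0x56 (blk 10, set 2) → MISS  vc=[]
1: 0xf0 (blk 30, set 2) → MISS  vc=[10]
2: 0xf7 (blk 30, set 2) → L1-HIT  vc=[10]
3: 0xf5 (blk 30, set 2) → L1-HIT  vc=[10]
4: 0xf6 (blk 30, set 2) → L1-HIT  vc=[10]
5: 0x8f (blk 17, set 1) → MISS  vc=[10]
6: 0xf2 (blk 30, set 2) → L1-HIT  vc=[10]
7: 0x8e (blk 17, set 1) → L1-HIT  vc=[10]
8: 0x50 (blk 10, set 2) → VC-HIT  vc=[30]
9: 0xf4 (blk 30, set 2) → VC-HIT  vc=[10]

OUTCOME = VC-HIT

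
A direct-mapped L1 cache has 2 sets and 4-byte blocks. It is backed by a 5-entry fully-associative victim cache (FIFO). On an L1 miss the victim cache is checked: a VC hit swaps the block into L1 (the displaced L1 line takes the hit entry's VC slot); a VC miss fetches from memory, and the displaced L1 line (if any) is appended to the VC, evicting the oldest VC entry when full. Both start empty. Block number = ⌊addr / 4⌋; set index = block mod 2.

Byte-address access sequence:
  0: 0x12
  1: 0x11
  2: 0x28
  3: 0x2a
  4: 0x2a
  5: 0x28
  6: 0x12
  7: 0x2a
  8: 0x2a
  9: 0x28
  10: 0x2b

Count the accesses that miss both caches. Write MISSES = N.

MISSES = 2

#0 0x12→b4/s0 MISS; vc=[]
#1 0x11→b4/s0 L1-HIT; vc=[]
#2 0x28→b10/s0 MISS; vc=[4]
#3 0x2a→b10/s0 L1-HIT; vc=[4]
#4 0x2a→b10/s0 L1-HIT; vc=[4]
#5 0x28→b10/s0 L1-HIT; vc=[4]
#6 0x12→b4/s0 VC-HIT; vc=[10]
#7 0x2a→b10/s0 VC-HIT; vc=[4]
#8 0x2a→b10/s0 L1-HIT; vc=[4]
#9 0x28→b10/s0 L1-HIT; vc=[4]
#10 0x2b→b10/s0 L1-HIT; vc=[4]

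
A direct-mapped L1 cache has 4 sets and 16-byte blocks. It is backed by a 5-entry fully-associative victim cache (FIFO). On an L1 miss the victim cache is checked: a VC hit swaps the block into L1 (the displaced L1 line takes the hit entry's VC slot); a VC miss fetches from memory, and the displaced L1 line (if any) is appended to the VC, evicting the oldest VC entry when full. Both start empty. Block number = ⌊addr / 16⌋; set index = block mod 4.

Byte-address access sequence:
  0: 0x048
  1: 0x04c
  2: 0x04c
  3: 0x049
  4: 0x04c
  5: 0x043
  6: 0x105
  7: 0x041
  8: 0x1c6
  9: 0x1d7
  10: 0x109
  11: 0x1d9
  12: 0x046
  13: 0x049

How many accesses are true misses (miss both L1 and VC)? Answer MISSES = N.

MISSES = 4

#0 0x48→b4/s0 MISS; vc=[]
#1 0x4c→b4/s0 L1-HIT; vc=[]
#2 0x4c→b4/s0 L1-HIT; vc=[]
#3 0x49→b4/s0 L1-HIT; vc=[]
#4 0x4c→b4/s0 L1-HIT; vc=[]
#5 0x43→b4/s0 L1-HIT; vc=[]
#6 0x105→b16/s0 MISS; vc=[4]
#7 0x41→b4/s0 VC-HIT; vc=[16]
#8 0x1c6→b28/s0 MISS; vc=[16,4]
#9 0x1d7→b29/s1 MISS; vc=[16,4]
#10 0x109→b16/s0 VC-HIT; vc=[28,4]
#11 0x1d9→b29/s1 L1-HIT; vc=[28,4]
#12 0x46→b4/s0 VC-HIT; vc=[28,16]
#13 0x49→b4/s0 L1-HIT; vc=[28,16]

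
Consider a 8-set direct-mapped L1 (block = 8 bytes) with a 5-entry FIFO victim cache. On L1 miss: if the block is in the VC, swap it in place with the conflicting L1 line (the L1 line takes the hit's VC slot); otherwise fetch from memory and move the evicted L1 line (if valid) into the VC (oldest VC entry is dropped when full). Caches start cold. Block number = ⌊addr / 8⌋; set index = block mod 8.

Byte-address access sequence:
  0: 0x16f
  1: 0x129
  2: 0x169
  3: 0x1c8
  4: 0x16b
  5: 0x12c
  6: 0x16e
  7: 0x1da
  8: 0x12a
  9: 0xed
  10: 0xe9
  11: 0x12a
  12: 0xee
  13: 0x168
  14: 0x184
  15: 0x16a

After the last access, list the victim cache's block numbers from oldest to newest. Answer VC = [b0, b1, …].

0: 0x16f (blk 45, set 5) → MISS  vc=[]
1: 0x129 (blk 37, set 5) → MISS  vc=[45]
2: 0x169 (blk 45, set 5) → VC-HIT  vc=[37]
3: 0x1c8 (blk 57, set 1) → MISS  vc=[37]
4: 0x16b (blk 45, set 5) → L1-HIT  vc=[37]
5: 0x12c (blk 37, set 5) → VC-HIT  vc=[45]
6: 0x16e (blk 45, set 5) → VC-HIT  vc=[37]
7: 0x1da (blk 59, set 3) → MISS  vc=[37]
8: 0x12a (blk 37, set 5) → VC-HIT  vc=[45]
9: 0xed (blk 29, set 5) → MISS  vc=[45, 37]
10: 0xe9 (blk 29, set 5) → L1-HIT  vc=[45, 37]
11: 0x12a (blk 37, set 5) → VC-HIT  vc=[45, 29]
12: 0xee (blk 29, set 5) → VC-HIT  vc=[45, 37]
13: 0x168 (blk 45, set 5) → VC-HIT  vc=[29, 37]
14: 0x184 (blk 48, set 0) → MISS  vc=[29, 37]
15: 0x16a (blk 45, set 5) → L1-HIT  vc=[29, 37]

VC = [29, 37]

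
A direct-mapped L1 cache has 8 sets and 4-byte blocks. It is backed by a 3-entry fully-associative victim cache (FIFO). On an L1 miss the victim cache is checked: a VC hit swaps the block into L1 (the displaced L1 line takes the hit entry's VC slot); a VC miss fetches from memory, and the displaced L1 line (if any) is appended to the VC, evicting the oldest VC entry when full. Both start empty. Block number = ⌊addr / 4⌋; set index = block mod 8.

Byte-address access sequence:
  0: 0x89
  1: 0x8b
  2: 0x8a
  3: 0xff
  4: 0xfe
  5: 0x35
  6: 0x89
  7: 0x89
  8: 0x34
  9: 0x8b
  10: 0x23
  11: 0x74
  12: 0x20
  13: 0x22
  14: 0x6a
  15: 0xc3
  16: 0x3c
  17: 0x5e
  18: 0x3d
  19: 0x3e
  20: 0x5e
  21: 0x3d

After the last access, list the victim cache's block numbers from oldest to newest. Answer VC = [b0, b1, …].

  [0] addr=0x89 blk=34 s=2: MISS | VC []
  [1] addr=0x8b blk=34 s=2: L1-HIT | VC []
  [2] addr=0x8a blk=34 s=2: L1-HIT | VC []
  [3] addr=0xff blk=63 s=7: MISS | VC []
  [4] addr=0xfe blk=63 s=7: L1-HIT | VC []
  [5] addr=0x35 blk=13 s=5: MISS | VC []
  [6] addr=0x89 blk=34 s=2: L1-HIT | VC []
  [7] addr=0x89 blk=34 s=2: L1-HIT | VC []
  [8] addr=0x34 blk=13 s=5: L1-HIT | VC []
  [9] addr=0x8b blk=34 s=2: L1-HIT | VC []
  [10] addr=0x23 blk=8 s=0: MISS | VC []
  [11] addr=0x74 blk=29 s=5: MISS | VC [13]
  [12] addr=0x20 blk=8 s=0: L1-HIT | VC [13]
  [13] addr=0x22 blk=8 s=0: L1-HIT | VC [13]
  [14] addr=0x6a blk=26 s=2: MISS | VC [13, 34]
  [15] addr=0xc3 blk=48 s=0: MISS | VC [13, 34, 8]
  [16] addr=0x3c blk=15 s=7: MISS | VC [34, 8, 63]
  [17] addr=0x5e blk=23 s=7: MISS | VC [8, 63, 15]
  [18] addr=0x3d blk=15 s=7: VC-HIT | VC [8, 63, 23]
  [19] addr=0x3e blk=15 s=7: L1-HIT | VC [8, 63, 23]
  [20] addr=0x5e blk=23 s=7: VC-HIT | VC [8, 63, 15]
  [21] addr=0x3d blk=15 s=7: VC-HIT | VC [8, 63, 23]

VC = [8, 63, 23]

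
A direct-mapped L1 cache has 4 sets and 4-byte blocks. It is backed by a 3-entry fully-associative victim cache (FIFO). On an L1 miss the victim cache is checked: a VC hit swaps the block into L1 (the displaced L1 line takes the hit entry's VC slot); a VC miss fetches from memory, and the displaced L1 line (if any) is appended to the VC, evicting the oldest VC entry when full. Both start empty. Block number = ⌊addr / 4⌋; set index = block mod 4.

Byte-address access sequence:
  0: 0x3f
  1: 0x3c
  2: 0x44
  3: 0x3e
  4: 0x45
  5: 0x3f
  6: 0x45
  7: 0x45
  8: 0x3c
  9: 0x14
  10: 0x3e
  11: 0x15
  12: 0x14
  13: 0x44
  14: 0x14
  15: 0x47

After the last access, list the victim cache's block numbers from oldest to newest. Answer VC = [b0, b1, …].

#0 0x3f→b15/s3 MISS; vc=[]
#1 0x3c→b15/s3 L1-HIT; vc=[]
#2 0x44→b17/s1 MISS; vc=[]
#3 0x3e→b15/s3 L1-HIT; vc=[]
#4 0x45→b17/s1 L1-HIT; vc=[]
#5 0x3f→b15/s3 L1-HIT; vc=[]
#6 0x45→b17/s1 L1-HIT; vc=[]
#7 0x45→b17/s1 L1-HIT; vc=[]
#8 0x3c→b15/s3 L1-HIT; vc=[]
#9 0x14→b5/s1 MISS; vc=[17]
#10 0x3e→b15/s3 L1-HIT; vc=[17]
#11 0x15→b5/s1 L1-HIT; vc=[17]
#12 0x14→b5/s1 L1-HIT; vc=[17]
#13 0x44→b17/s1 VC-HIT; vc=[5]
#14 0x14→b5/s1 VC-HIT; vc=[17]
#15 0x47→b17/s1 VC-HIT; vc=[5]

VC = [5]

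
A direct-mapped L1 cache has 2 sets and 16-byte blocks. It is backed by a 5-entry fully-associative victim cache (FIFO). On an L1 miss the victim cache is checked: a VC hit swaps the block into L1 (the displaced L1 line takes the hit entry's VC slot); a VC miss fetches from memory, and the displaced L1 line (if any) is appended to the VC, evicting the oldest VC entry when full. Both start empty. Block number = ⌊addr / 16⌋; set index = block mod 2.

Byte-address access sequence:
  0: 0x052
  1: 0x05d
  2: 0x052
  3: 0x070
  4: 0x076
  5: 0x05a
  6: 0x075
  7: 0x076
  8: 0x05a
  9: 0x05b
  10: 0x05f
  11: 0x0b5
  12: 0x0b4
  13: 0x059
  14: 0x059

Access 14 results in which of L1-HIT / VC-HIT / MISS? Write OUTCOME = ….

#0 0x52→b5/s1 MISS; vc=[]
#1 0x5d→b5/s1 L1-HIT; vc=[]
#2 0x52→b5/s1 L1-HIT; vc=[]
#3 0x70→b7/s1 MISS; vc=[5]
#4 0x76→b7/s1 L1-HIT; vc=[5]
#5 0x5a→b5/s1 VC-HIT; vc=[7]
#6 0x75→b7/s1 VC-HIT; vc=[5]
#7 0x76→b7/s1 L1-HIT; vc=[5]
#8 0x5a→b5/s1 VC-HIT; vc=[7]
#9 0x5b→b5/s1 L1-HIT; vc=[7]
#10 0x5f→b5/s1 L1-HIT; vc=[7]
#11 0xb5→b11/s1 MISS; vc=[7,5]
#12 0xb4→b11/s1 L1-HIT; vc=[7,5]
#13 0x59→b5/s1 VC-HIT; vc=[7,11]
#14 0x59→b5/s1 L1-HIT; vc=[7,11]

OUTCOME = L1-HIT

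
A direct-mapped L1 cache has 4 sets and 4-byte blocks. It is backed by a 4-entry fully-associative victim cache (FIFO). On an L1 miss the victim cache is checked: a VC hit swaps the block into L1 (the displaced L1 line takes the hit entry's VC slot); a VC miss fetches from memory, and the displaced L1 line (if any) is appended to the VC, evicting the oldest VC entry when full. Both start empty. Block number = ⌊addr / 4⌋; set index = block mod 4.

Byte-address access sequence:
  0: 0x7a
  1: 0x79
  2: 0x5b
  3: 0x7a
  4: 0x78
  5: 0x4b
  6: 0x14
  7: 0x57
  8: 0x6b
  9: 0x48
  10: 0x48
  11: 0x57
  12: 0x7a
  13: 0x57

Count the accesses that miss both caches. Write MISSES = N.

  [0] addr=0x7a blk=30 s=2: MISS | VC []
  [1] addr=0x79 blk=30 s=2: L1-HIT | VC []
  [2] addr=0x5b blk=22 s=2: MISS | VC [30]
  [3] addr=0x7a blk=30 s=2: VC-HIT | VC [22]
  [4] addr=0x78 blk=30 s=2: L1-HIT | VC [22]
  [5] addr=0x4b blk=18 s=2: MISS | VC [22, 30]
  [6] addr=0x14 blk=5 s=1: MISS | VC [22, 30]
  [7] addr=0x57 blk=21 s=1: MISS | VC [22, 30, 5]
  [8] addr=0x6b blk=26 s=2: MISS | VC [22, 30, 5, 18]
  [9] addr=0x48 blk=18 s=2: VC-HIT | VC [22, 30, 5, 26]
  [10] addr=0x48 blk=18 s=2: L1-HIT | VC [22, 30, 5, 26]
  [11] addr=0x57 blk=21 s=1: L1-HIT | VC [22, 30, 5, 26]
  [12] addr=0x7a blk=30 s=2: VC-HIT | VC [22, 18, 5, 26]
  [13] addr=0x57 blk=21 s=1: L1-HIT | VC [22, 18, 5, 26]

MISSES = 6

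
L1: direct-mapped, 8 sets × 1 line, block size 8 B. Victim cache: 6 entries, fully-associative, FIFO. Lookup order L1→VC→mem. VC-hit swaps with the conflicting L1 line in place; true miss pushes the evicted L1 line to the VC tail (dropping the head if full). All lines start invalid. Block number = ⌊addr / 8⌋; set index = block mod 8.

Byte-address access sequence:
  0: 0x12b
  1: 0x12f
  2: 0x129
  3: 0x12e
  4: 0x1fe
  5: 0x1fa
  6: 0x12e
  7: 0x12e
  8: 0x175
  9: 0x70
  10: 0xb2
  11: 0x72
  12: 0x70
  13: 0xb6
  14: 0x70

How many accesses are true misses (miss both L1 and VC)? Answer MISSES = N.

MISSES = 5

  [0] addr=0x12b blk=37 s=5: MISS | VC []
  [1] addr=0x12f blk=37 s=5: L1-HIT | VC []
  [2] addr=0x129 blk=37 s=5: L1-HIT | VC []
  [3] addr=0x12e blk=37 s=5: L1-HIT | VC []
  [4] addr=0x1fe blk=63 s=7: MISS | VC []
  [5] addr=0x1fa blk=63 s=7: L1-HIT | VC []
  [6] addr=0x12e blk=37 s=5: L1-HIT | VC []
  [7] addr=0x12e blk=37 s=5: L1-HIT | VC []
  [8] addr=0x175 blk=46 s=6: MISS | VC []
  [9] addr=0x70 blk=14 s=6: MISS | VC [46]
  [10] addr=0xb2 blk=22 s=6: MISS | VC [46, 14]
  [11] addr=0x72 blk=14 s=6: VC-HIT | VC [46, 22]
  [12] addr=0x70 blk=14 s=6: L1-HIT | VC [46, 22]
  [13] addr=0xb6 blk=22 s=6: VC-HIT | VC [46, 14]
  [14] addr=0x70 blk=14 s=6: VC-HIT | VC [46, 22]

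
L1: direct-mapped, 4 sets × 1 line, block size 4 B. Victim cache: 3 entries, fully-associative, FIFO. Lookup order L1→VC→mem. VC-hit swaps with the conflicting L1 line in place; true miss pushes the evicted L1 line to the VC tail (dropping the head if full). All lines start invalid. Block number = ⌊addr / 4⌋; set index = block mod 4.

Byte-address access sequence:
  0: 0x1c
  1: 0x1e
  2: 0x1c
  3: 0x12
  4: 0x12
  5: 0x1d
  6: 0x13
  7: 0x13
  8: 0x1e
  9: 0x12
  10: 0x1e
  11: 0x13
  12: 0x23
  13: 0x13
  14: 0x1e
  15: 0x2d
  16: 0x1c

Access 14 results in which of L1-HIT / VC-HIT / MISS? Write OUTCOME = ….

OUTCOME = L1-HIT

#0 0x1c→b7/s3 MISS; vc=[]
#1 0x1e→b7/s3 L1-HIT; vc=[]
#2 0x1c→b7/s3 L1-HIT; vc=[]
#3 0x12→b4/s0 MISS; vc=[]
#4 0x12→b4/s0 L1-HIT; vc=[]
#5 0x1d→b7/s3 L1-HIT; vc=[]
#6 0x13→b4/s0 L1-HIT; vc=[]
#7 0x13→b4/s0 L1-HIT; vc=[]
#8 0x1e→b7/s3 L1-HIT; vc=[]
#9 0x12→b4/s0 L1-HIT; vc=[]
#10 0x1e→b7/s3 L1-HIT; vc=[]
#11 0x13→b4/s0 L1-HIT; vc=[]
#12 0x23→b8/s0 MISS; vc=[4]
#13 0x13→b4/s0 VC-HIT; vc=[8]
#14 0x1e→b7/s3 L1-HIT; vc=[8]
#15 0x2d→b11/s3 MISS; vc=[8,7]
#16 0x1c→b7/s3 VC-HIT; vc=[8,11]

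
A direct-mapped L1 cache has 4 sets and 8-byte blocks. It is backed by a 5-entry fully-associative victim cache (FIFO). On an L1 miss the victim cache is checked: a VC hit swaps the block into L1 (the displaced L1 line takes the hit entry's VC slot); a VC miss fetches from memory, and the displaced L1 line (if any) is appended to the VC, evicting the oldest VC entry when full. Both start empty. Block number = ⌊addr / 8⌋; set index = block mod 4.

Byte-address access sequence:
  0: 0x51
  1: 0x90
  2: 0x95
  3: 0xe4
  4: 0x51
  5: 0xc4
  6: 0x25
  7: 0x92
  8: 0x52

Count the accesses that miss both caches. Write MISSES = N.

MISSES = 5

0: 0x51 (blk 10, set 2) → MISS  vc=[]
1: 0x90 (blk 18, set 2) → MISS  vc=[10]
2: 0x95 (blk 18, set 2) → L1-HIT  vc=[10]
3: 0xe4 (blk 28, set 0) → MISS  vc=[10]
4: 0x51 (blk 10, set 2) → VC-HIT  vc=[18]
5: 0xc4 (blk 24, set 0) → MISS  vc=[18, 28]
6: 0x25 (blk 4, set 0) → MISS  vc=[18, 28, 24]
7: 0x92 (blk 18, set 2) → VC-HIT  vc=[10, 28, 24]
8: 0x52 (blk 10, set 2) → VC-HIT  vc=[18, 28, 24]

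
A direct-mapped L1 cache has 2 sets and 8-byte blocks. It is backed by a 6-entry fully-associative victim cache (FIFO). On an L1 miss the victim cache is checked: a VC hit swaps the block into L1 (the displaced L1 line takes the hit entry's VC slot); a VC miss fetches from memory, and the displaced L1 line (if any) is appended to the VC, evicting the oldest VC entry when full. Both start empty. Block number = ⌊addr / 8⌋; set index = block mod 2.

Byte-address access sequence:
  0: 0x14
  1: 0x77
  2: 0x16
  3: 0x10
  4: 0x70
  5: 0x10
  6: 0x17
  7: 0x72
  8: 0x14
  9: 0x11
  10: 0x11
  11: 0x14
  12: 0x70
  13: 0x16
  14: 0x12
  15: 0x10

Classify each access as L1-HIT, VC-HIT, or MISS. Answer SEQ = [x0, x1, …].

SEQ = [MISS, MISS, VC-HIT, L1-HIT, VC-HIT, VC-HIT, L1-HIT, VC-HIT, VC-HIT, L1-HIT, L1-HIT, L1-HIT, VC-HIT, VC-HIT, L1-HIT, L1-HIT]

#0 0x14→b2/s0 MISS; vc=[]
#1 0x77→b14/s0 MISS; vc=[2]
#2 0x16→b2/s0 VC-HIT; vc=[14]
#3 0x10→b2/s0 L1-HIT; vc=[14]
#4 0x70→b14/s0 VC-HIT; vc=[2]
#5 0x10→b2/s0 VC-HIT; vc=[14]
#6 0x17→b2/s0 L1-HIT; vc=[14]
#7 0x72→b14/s0 VC-HIT; vc=[2]
#8 0x14→b2/s0 VC-HIT; vc=[14]
#9 0x11→b2/s0 L1-HIT; vc=[14]
#10 0x11→b2/s0 L1-HIT; vc=[14]
#11 0x14→b2/s0 L1-HIT; vc=[14]
#12 0x70→b14/s0 VC-HIT; vc=[2]
#13 0x16→b2/s0 VC-HIT; vc=[14]
#14 0x12→b2/s0 L1-HIT; vc=[14]
#15 0x10→b2/s0 L1-HIT; vc=[14]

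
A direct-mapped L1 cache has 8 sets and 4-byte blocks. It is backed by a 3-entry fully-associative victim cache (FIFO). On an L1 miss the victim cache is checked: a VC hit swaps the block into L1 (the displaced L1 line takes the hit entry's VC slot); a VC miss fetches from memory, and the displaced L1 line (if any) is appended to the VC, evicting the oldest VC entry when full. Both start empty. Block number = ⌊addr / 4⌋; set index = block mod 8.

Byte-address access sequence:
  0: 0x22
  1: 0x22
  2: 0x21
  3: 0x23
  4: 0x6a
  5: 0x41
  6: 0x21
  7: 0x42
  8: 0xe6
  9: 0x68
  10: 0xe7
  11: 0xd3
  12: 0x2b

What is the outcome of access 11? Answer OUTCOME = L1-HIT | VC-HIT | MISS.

OUTCOME = MISS

0: 0x22 (blk 8, set 0) → MISS  vc=[]
1: 0x22 (blk 8, set 0) → L1-HIT  vc=[]
2: 0x21 (blk 8, set 0) → L1-HIT  vc=[]
3: 0x23 (blk 8, set 0) → L1-HIT  vc=[]
4: 0x6a (blk 26, set 2) → MISS  vc=[]
5: 0x41 (blk 16, set 0) → MISS  vc=[8]
6: 0x21 (blk 8, set 0) → VC-HIT  vc=[16]
7: 0x42 (blk 16, set 0) → VC-HIT  vc=[8]
8: 0xe6 (blk 57, set 1) → MISS  vc=[8]
9: 0x68 (blk 26, set 2) → L1-HIT  vc=[8]
10: 0xe7 (blk 57, set 1) → L1-HIT  vc=[8]
11: 0xd3 (blk 52, set 4) → MISS  vc=[8]
12: 0x2b (blk 10, set 2) → MISS  vc=[8, 26]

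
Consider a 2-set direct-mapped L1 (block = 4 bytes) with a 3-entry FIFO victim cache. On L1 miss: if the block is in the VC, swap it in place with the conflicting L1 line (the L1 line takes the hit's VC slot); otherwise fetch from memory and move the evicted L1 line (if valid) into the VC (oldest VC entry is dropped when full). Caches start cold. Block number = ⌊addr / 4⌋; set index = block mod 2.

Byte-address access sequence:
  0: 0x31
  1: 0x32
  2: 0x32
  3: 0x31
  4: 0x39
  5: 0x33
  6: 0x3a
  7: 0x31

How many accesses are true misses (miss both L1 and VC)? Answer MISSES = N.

MISSES = 2

0: 0x31 (blk 12, set 0) → MISS  vc=[]
1: 0x32 (blk 12, set 0) → L1-HIT  vc=[]
2: 0x32 (blk 12, set 0) → L1-HIT  vc=[]
3: 0x31 (blk 12, set 0) → L1-HIT  vc=[]
4: 0x39 (blk 14, set 0) → MISS  vc=[12]
5: 0x33 (blk 12, set 0) → VC-HIT  vc=[14]
6: 0x3a (blk 14, set 0) → VC-HIT  vc=[12]
7: 0x31 (blk 12, set 0) → VC-HIT  vc=[14]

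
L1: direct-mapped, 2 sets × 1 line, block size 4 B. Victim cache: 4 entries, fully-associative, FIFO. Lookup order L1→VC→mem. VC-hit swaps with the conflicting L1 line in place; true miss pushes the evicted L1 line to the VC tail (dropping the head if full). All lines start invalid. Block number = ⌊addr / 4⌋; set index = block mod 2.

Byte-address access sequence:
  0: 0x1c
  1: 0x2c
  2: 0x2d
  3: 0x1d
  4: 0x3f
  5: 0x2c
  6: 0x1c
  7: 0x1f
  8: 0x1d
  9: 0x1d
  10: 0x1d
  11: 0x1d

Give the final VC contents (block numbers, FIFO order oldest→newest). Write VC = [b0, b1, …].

#0 0x1c→b7/s1 MISS; vc=[]
#1 0x2c→b11/s1 MISS; vc=[7]
#2 0x2d→b11/s1 L1-HIT; vc=[7]
#3 0x1d→b7/s1 VC-HIT; vc=[11]
#4 0x3f→b15/s1 MISS; vc=[11,7]
#5 0x2c→b11/s1 VC-HIT; vc=[15,7]
#6 0x1c→b7/s1 VC-HIT; vc=[15,11]
#7 0x1f→b7/s1 L1-HIT; vc=[15,11]
#8 0x1d→b7/s1 L1-HIT; vc=[15,11]
#9 0x1d→b7/s1 L1-HIT; vc=[15,11]
#10 0x1d→b7/s1 L1-HIT; vc=[15,11]
#11 0x1d→b7/s1 L1-HIT; vc=[15,11]

VC = [15, 11]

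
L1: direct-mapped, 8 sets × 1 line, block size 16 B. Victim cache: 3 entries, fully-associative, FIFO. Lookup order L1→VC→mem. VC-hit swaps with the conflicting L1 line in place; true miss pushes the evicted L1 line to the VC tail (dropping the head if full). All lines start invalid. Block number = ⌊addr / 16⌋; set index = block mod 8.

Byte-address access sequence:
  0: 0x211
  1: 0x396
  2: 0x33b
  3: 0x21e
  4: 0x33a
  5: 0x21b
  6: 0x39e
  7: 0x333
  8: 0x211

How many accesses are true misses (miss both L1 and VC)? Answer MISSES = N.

0: 0x211 (blk 33, set 1) → MISS  vc=[]
1: 0x396 (blk 57, set 1) → MISS  vc=[33]
2: 0x33b (blk 51, set 3) → MISS  vc=[33]
3: 0x21e (blk 33, set 1) → VC-HIT  vc=[57]
4: 0x33a (blk 51, set 3) → L1-HIT  vc=[57]
5: 0x21b (blk 33, set 1) → L1-HIT  vc=[57]
6: 0x39e (blk 57, set 1) → VC-HIT  vc=[33]
7: 0x333 (blk 51, set 3) → L1-HIT  vc=[33]
8: 0x211 (blk 33, set 1) → VC-HIT  vc=[57]

MISSES = 3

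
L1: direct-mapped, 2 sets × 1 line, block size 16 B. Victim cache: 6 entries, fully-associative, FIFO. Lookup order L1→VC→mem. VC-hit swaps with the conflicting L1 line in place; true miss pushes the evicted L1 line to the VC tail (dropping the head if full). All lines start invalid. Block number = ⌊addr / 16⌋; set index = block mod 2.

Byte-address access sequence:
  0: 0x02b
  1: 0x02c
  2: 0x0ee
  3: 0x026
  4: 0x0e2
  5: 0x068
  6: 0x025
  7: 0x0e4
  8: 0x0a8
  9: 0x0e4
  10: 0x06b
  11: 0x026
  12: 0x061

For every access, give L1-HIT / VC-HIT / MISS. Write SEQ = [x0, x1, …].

#0 0x2b→b2/s0 MISS; vc=[]
#1 0x2c→b2/s0 L1-HIT; vc=[]
#2 0xee→b14/s0 MISS; vc=[2]
#3 0x26→b2/s0 VC-HIT; vc=[14]
#4 0xe2→b14/s0 VC-HIT; vc=[2]
#5 0x68→b6/s0 MISS; vc=[2,14]
#6 0x25→b2/s0 VC-HIT; vc=[6,14]
#7 0xe4→b14/s0 VC-HIT; vc=[6,2]
#8 0xa8→b10/s0 MISS; vc=[6,2,14]
#9 0xe4→b14/s0 VC-HIT; vc=[6,2,10]
#10 0x6b→b6/s0 VC-HIT; vc=[14,2,10]
#11 0x26→b2/s0 VC-HIT; vc=[14,6,10]
#12 0x61→b6/s0 VC-HIT; vc=[14,2,10]

SEQ = [MISS, L1-HIT, MISS, VC-HIT, VC-HIT, MISS, VC-HIT, VC-HIT, MISS, VC-HIT, VC-HIT, VC-HIT, VC-HIT]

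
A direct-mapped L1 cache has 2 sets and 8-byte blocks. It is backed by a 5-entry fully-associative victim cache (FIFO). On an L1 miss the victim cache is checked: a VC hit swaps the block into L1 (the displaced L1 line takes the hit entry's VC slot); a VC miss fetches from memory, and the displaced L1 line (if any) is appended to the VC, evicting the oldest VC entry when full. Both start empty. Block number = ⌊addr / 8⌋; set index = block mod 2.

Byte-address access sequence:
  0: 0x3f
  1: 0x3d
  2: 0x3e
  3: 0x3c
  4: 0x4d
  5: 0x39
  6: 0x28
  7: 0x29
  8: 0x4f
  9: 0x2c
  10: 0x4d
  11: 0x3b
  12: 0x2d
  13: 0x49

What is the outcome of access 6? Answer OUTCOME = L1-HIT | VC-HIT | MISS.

OUTCOME = MISS

  [0] addr=0x3f blk=7 s=1: MISS | VC []
  [1] addr=0x3d blk=7 s=1: L1-HIT | VC []
  [2] addr=0x3e blk=7 s=1: L1-HIT | VC []
  [3] addr=0x3c blk=7 s=1: L1-HIT | VC []
  [4] addr=0x4d blk=9 s=1: MISS | VC [7]
  [5] addr=0x39 blk=7 s=1: VC-HIT | VC [9]
  [6] addr=0x28 blk=5 s=1: MISS | VC [9, 7]
  [7] addr=0x29 blk=5 s=1: L1-HIT | VC [9, 7]
  [8] addr=0x4f blk=9 s=1: VC-HIT | VC [5, 7]
  [9] addr=0x2c blk=5 s=1: VC-HIT | VC [9, 7]
  [10] addr=0x4d blk=9 s=1: VC-HIT | VC [5, 7]
  [11] addr=0x3b blk=7 s=1: VC-HIT | VC [5, 9]
  [12] addr=0x2d blk=5 s=1: VC-HIT | VC [7, 9]
  [13] addr=0x49 blk=9 s=1: VC-HIT | VC [7, 5]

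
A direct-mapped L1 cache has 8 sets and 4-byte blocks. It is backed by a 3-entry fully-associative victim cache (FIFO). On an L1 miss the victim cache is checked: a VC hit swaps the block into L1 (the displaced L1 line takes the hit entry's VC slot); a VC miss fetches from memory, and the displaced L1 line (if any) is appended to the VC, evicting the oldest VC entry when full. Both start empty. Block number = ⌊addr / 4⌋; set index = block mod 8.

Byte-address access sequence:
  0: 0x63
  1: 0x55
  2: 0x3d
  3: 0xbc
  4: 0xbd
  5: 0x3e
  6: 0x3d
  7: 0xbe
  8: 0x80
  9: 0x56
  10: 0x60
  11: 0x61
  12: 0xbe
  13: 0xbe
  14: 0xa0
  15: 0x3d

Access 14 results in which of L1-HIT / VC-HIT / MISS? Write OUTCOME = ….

#0 0x63→b24/s0 MISS; vc=[]
#1 0x55→b21/s5 MISS; vc=[]
#2 0x3d→b15/s7 MISS; vc=[]
#3 0xbc→b47/s7 MISS; vc=[15]
#4 0xbd→b47/s7 L1-HIT; vc=[15]
#5 0x3e→b15/s7 VC-HIT; vc=[47]
#6 0x3d→b15/s7 L1-HIT; vc=[47]
#7 0xbe→b47/s7 VC-HIT; vc=[15]
#8 0x80→b32/s0 MISS; vc=[15,24]
#9 0x56→b21/s5 L1-HIT; vc=[15,24]
#10 0x60→b24/s0 VC-HIT; vc=[15,32]
#11 0x61→b24/s0 L1-HIT; vc=[15,32]
#12 0xbe→b47/s7 L1-HIT; vc=[15,32]
#13 0xbe→b47/s7 L1-HIT; vc=[15,32]
#14 0xa0→b40/s0 MISS; vc=[15,32,24]
#15 0x3d→b15/s7 VC-HIT; vc=[47,32,24]

OUTCOME = MISS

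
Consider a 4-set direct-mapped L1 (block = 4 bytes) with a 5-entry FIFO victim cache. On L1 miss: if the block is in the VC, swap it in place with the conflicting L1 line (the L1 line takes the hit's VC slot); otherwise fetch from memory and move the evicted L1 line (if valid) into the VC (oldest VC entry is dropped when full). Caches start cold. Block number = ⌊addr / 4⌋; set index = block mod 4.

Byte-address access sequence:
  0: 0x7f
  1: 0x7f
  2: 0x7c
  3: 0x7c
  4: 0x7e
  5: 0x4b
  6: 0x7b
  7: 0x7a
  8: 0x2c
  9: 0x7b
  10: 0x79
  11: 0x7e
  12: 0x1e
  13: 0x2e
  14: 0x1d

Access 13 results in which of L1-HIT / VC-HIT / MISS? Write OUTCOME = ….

OUTCOME = VC-HIT

0: 0x7f (blk 31, set 3) → MISS  vc=[]
1: 0x7f (blk 31, set 3) → L1-HIT  vc=[]
2: 0x7c (blk 31, set 3) → L1-HIT  vc=[]
3: 0x7c (blk 31, set 3) → L1-HIT  vc=[]
4: 0x7e (blk 31, set 3) → L1-HIT  vc=[]
5: 0x4b (blk 18, set 2) → MISS  vc=[]
6: 0x7b (blk 30, set 2) → MISS  vc=[18]
7: 0x7a (blk 30, set 2) → L1-HIT  vc=[18]
8: 0x2c (blk 11, set 3) → MISS  vc=[18, 31]
9: 0x7b (blk 30, set 2) → L1-HIT  vc=[18, 31]
10: 0x79 (blk 30, set 2) → L1-HIT  vc=[18, 31]
11: 0x7e (blk 31, set 3) → VC-HIT  vc=[18, 11]
12: 0x1e (blk 7, set 3) → MISS  vc=[18, 11, 31]
13: 0x2e (blk 11, set 3) → VC-HIT  vc=[18, 7, 31]
14: 0x1d (blk 7, set 3) → VC-HIT  vc=[18, 11, 31]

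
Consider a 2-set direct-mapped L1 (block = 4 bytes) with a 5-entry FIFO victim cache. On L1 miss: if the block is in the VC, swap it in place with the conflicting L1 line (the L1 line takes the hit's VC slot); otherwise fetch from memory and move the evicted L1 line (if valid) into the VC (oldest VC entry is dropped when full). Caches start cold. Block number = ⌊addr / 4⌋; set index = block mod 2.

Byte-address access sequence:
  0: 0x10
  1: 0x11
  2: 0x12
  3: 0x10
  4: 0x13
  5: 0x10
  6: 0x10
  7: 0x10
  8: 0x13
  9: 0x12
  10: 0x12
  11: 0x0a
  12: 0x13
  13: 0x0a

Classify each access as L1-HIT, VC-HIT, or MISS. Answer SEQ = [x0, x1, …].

SEQ = [MISS, L1-HIT, L1-HIT, L1-HIT, L1-HIT, L1-HIT, L1-HIT, L1-HIT, L1-HIT, L1-HIT, L1-HIT, MISS, VC-HIT, VC-HIT]

  [0] addr=0x10 blk=4 s=0: MISS | VC []
  [1] addr=0x11 blk=4 s=0: L1-HIT | VC []
  [2] addr=0x12 blk=4 s=0: L1-HIT | VC []
  [3] addr=0x10 blk=4 s=0: L1-HIT | VC []
  [4] addr=0x13 blk=4 s=0: L1-HIT | VC []
  [5] addr=0x10 blk=4 s=0: L1-HIT | VC []
  [6] addr=0x10 blk=4 s=0: L1-HIT | VC []
  [7] addr=0x10 blk=4 s=0: L1-HIT | VC []
  [8] addr=0x13 blk=4 s=0: L1-HIT | VC []
  [9] addr=0x12 blk=4 s=0: L1-HIT | VC []
  [10] addr=0x12 blk=4 s=0: L1-HIT | VC []
  [11] addr=0xa blk=2 s=0: MISS | VC [4]
  [12] addr=0x13 blk=4 s=0: VC-HIT | VC [2]
  [13] addr=0xa blk=2 s=0: VC-HIT | VC [4]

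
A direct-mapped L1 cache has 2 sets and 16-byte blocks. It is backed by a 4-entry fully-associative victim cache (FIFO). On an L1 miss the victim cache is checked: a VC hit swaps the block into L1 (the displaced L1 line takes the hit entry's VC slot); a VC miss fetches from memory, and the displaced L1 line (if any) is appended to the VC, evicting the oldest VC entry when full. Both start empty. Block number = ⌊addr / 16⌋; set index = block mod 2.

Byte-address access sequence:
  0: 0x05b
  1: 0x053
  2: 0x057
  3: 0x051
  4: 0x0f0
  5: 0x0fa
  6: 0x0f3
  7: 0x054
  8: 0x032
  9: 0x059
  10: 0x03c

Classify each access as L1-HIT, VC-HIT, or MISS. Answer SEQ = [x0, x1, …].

  [0] addr=0x5b blk=5 s=1: MISS | VC []
  [1] addr=0x53 blk=5 s=1: L1-HIT | VC []
  [2] addr=0x57 blk=5 s=1: L1-HIT | VC []
  [3] addr=0x51 blk=5 s=1: L1-HIT | VC []
  [4] addr=0xf0 blk=15 s=1: MISS | VC [5]
  [5] addr=0xfa blk=15 s=1: L1-HIT | VC [5]
  [6] addr=0xf3 blk=15 s=1: L1-HIT | VC [5]
  [7] addr=0x54 blk=5 s=1: VC-HIT | VC [15]
  [8] addr=0x32 blk=3 s=1: MISS | VC [15, 5]
  [9] addr=0x59 blk=5 s=1: VC-HIT | VC [15, 3]
  [10] addr=0x3c blk=3 s=1: VC-HIT | VC [15, 5]

SEQ = [MISS, L1-HIT, L1-HIT, L1-HIT, MISS, L1-HIT, L1-HIT, VC-HIT, MISS, VC-HIT, VC-HIT]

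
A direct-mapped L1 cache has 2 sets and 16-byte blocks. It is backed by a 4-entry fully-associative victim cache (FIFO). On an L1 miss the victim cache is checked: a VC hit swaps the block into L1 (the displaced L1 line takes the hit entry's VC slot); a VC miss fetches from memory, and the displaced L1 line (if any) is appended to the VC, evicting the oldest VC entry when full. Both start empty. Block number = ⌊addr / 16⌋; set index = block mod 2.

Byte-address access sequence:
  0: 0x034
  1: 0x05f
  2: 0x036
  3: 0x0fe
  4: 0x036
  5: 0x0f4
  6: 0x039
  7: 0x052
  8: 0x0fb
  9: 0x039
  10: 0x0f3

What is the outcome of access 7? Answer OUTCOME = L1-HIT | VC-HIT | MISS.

OUTCOME = VC-HIT

#0 0x34→b3/s1 MISS; vc=[]
#1 0x5f→b5/s1 MISS; vc=[3]
#2 0x36→b3/s1 VC-HIT; vc=[5]
#3 0xfe→b15/s1 MISS; vc=[5,3]
#4 0x36→b3/s1 VC-HIT; vc=[5,15]
#5 0xf4→b15/s1 VC-HIT; vc=[5,3]
#6 0x39→b3/s1 VC-HIT; vc=[5,15]
#7 0x52→b5/s1 VC-HIT; vc=[3,15]
#8 0xfb→b15/s1 VC-HIT; vc=[3,5]
#9 0x39→b3/s1 VC-HIT; vc=[15,5]
#10 0xf3→b15/s1 VC-HIT; vc=[3,5]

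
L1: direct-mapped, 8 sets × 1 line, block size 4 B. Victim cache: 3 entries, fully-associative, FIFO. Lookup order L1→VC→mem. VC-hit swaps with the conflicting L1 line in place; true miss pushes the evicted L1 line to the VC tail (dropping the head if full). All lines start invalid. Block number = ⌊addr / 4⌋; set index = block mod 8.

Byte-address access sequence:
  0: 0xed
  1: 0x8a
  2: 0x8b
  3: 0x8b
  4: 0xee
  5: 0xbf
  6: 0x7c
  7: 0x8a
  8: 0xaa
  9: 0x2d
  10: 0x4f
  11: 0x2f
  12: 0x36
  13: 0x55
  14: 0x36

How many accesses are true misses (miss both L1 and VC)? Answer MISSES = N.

MISSES = 9

  [0] addr=0xed blk=59 s=3: MISS | VC []
  [1] addr=0x8a blk=34 s=2: MISS | VC []
  [2] addr=0x8b blk=34 s=2: L1-HIT | VC []
  [3] addr=0x8b blk=34 s=2: L1-HIT | VC []
  [4] addr=0xee blk=59 s=3: L1-HIT | VC []
  [5] addr=0xbf blk=47 s=7: MISS | VC []
  [6] addr=0x7c blk=31 s=7: MISS | VC [47]
  [7] addr=0x8a blk=34 s=2: L1-HIT | VC [47]
  [8] addr=0xaa blk=42 s=2: MISS | VC [47, 34]
  [9] addr=0x2d blk=11 s=3: MISS | VC [47, 34, 59]
  [10] addr=0x4f blk=19 s=3: MISS | VC [34, 59, 11]
  [11] addr=0x2f blk=11 s=3: VC-HIT | VC [34, 59, 19]
  [12] addr=0x36 blk=13 s=5: MISS | VC [34, 59, 19]
  [13] addr=0x55 blk=21 s=5: MISS | VC [59, 19, 13]
  [14] addr=0x36 blk=13 s=5: VC-HIT | VC [59, 19, 21]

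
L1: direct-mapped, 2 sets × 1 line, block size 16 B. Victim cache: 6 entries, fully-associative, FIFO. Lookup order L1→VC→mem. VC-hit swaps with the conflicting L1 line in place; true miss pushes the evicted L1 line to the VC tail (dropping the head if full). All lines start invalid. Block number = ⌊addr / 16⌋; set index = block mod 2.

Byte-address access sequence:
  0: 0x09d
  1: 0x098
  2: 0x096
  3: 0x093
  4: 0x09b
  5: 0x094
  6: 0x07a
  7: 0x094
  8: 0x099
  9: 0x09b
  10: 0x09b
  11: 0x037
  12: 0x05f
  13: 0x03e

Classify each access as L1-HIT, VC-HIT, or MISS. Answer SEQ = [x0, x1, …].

SEQ = [MISS, L1-HIT, L1-HIT, L1-HIT, L1-HIT, L1-HIT, MISS, VC-HIT, L1-HIT, L1-HIT, L1-HIT, MISS, MISS, VC-HIT]

  [0] addr=0x9d blk=9 s=1: MISS | VC []
  [1] addr=0x98 blk=9 s=1: L1-HIT | VC []
  [2] addr=0x96 blk=9 s=1: L1-HIT | VC []
  [3] addr=0x93 blk=9 s=1: L1-HIT | VC []
  [4] addr=0x9b blk=9 s=1: L1-HIT | VC []
  [5] addr=0x94 blk=9 s=1: L1-HIT | VC []
  [6] addr=0x7a blk=7 s=1: MISS | VC [9]
  [7] addr=0x94 blk=9 s=1: VC-HIT | VC [7]
  [8] addr=0x99 blk=9 s=1: L1-HIT | VC [7]
  [9] addr=0x9b blk=9 s=1: L1-HIT | VC [7]
  [10] addr=0x9b blk=9 s=1: L1-HIT | VC [7]
  [11] addr=0x37 blk=3 s=1: MISS | VC [7, 9]
  [12] addr=0x5f blk=5 s=1: MISS | VC [7, 9, 3]
  [13] addr=0x3e blk=3 s=1: VC-HIT | VC [7, 9, 5]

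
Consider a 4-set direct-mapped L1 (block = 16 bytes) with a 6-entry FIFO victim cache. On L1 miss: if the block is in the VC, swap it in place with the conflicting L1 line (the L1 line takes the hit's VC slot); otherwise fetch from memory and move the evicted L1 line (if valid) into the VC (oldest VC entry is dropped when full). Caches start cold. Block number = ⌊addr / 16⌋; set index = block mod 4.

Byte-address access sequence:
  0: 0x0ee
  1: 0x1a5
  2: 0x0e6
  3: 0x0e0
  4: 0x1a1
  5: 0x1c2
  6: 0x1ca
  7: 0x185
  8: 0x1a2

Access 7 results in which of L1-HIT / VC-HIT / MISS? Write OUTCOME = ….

  [0] addr=0xee blk=14 s=2: MISS | VC []
  [1] addr=0x1a5 blk=26 s=2: MISS | VC [14]
  [2] addr=0xe6 blk=14 s=2: VC-HIT | VC [26]
  [3] addr=0xe0 blk=14 s=2: L1-HIT | VC [26]
  [4] addr=0x1a1 blk=26 s=2: VC-HIT | VC [14]
  [5] addr=0x1c2 blk=28 s=0: MISS | VC [14]
  [6] addr=0x1ca blk=28 s=0: L1-HIT | VC [14]
  [7] addr=0x185 blk=24 s=0: MISS | VC [14, 28]
  [8] addr=0x1a2 blk=26 s=2: L1-HIT | VC [14, 28]

OUTCOME = MISS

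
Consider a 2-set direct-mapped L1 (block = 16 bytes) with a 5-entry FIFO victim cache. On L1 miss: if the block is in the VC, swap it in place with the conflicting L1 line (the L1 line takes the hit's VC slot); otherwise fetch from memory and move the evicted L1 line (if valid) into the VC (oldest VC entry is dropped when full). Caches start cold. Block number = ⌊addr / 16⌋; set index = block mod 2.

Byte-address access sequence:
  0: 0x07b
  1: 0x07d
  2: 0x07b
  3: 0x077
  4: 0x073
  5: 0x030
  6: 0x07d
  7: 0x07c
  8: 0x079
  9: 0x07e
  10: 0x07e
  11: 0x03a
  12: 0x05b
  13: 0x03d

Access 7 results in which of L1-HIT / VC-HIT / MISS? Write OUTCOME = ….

OUTCOME = L1-HIT

  [0] addr=0x7b blk=7 s=1: MISS | VC []
  [1] addr=0x7d blk=7 s=1: L1-HIT | VC []
  [2] addr=0x7b blk=7 s=1: L1-HIT | VC []
  [3] addr=0x77 blk=7 s=1: L1-HIT | VC []
  [4] addr=0x73 blk=7 s=1: L1-HIT | VC []
  [5] addr=0x30 blk=3 s=1: MISS | VC [7]
  [6] addr=0x7d blk=7 s=1: VC-HIT | VC [3]
  [7] addr=0x7c blk=7 s=1: L1-HIT | VC [3]
  [8] addr=0x79 blk=7 s=1: L1-HIT | VC [3]
  [9] addr=0x7e blk=7 s=1: L1-HIT | VC [3]
  [10] addr=0x7e blk=7 s=1: L1-HIT | VC [3]
  [11] addr=0x3a blk=3 s=1: VC-HIT | VC [7]
  [12] addr=0x5b blk=5 s=1: MISS | VC [7, 3]
  [13] addr=0x3d blk=3 s=1: VC-HIT | VC [7, 5]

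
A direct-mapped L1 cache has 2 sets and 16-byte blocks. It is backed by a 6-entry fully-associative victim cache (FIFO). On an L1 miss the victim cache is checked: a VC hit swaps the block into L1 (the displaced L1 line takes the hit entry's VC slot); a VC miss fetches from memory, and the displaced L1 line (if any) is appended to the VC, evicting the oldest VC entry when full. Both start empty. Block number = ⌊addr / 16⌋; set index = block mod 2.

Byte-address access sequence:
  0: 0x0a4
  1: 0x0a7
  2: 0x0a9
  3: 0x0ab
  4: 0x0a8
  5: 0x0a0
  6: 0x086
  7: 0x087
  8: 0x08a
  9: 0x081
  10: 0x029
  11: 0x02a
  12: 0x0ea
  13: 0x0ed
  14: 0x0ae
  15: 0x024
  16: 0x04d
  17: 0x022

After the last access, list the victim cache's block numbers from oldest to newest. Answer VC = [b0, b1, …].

VC = [14, 8, 10, 4]

0: 0xa4 (blk 10, set 0) → MISS  vc=[]
1: 0xa7 (blk 10, set 0) → L1-HIT  vc=[]
2: 0xa9 (blk 10, set 0) → L1-HIT  vc=[]
3: 0xab (blk 10, set 0) → L1-HIT  vc=[]
4: 0xa8 (blk 10, set 0) → L1-HIT  vc=[]
5: 0xa0 (blk 10, set 0) → L1-HIT  vc=[]
6: 0x86 (blk 8, set 0) → MISS  vc=[10]
7: 0x87 (blk 8, set 0) → L1-HIT  vc=[10]
8: 0x8a (blk 8, set 0) → L1-HIT  vc=[10]
9: 0x81 (blk 8, set 0) → L1-HIT  vc=[10]
10: 0x29 (blk 2, set 0) → MISS  vc=[10, 8]
11: 0x2a (blk 2, set 0) → L1-HIT  vc=[10, 8]
12: 0xea (blk 14, set 0) → MISS  vc=[10, 8, 2]
13: 0xed (blk 14, set 0) → L1-HIT  vc=[10, 8, 2]
14: 0xae (blk 10, set 0) → VC-HIT  vc=[14, 8, 2]
15: 0x24 (blk 2, set 0) → VC-HIT  vc=[14, 8, 10]
16: 0x4d (blk 4, set 0) → MISS  vc=[14, 8, 10, 2]
17: 0x22 (blk 2, set 0) → VC-HIT  vc=[14, 8, 10, 4]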